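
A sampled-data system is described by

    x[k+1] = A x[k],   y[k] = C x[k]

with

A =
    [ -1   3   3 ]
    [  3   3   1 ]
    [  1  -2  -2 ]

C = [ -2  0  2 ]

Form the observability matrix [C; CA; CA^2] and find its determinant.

CA = [[4, -10, -10]]
CA^2 = [[-44, 2, 22]]
Observability matrix O = [C; CA; CA^2] = [[-2, 0, 2], [4, -10, -10], [-44, 2, 22]]
Expanding along the first row, det(O) = (-2)·((-10)·22 - (-10)·2) - 0·(4·22 - (-10)·(-44)) + 2·(4·2 - (-10)·(-44)) = (-2)·(-200) - 0·(-352) + 2·(-432) = -464
Since det(O) ≠ 0, rank(O) = 3 and the system is completely observable.

-464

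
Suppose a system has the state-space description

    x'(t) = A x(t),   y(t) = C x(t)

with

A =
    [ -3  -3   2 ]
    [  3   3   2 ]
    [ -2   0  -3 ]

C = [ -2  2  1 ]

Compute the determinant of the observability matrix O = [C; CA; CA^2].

CA = [[10, 12, -3]]
CA^2 = [[12, 6, 53]]
Observability matrix O = [C; CA; CA^2] = [[-2, 2, 1], [10, 12, -3], [12, 6, 53]]
Expanding along the first row, det(O) = (-2)·(12·53 - (-3)·6) - 2·(10·53 - (-3)·12) + 1·(10·6 - 12·12) = (-2)·654 - 2·566 + 1·(-84) = -2524
Since det(O) ≠ 0, rank(O) = 3 and the system is completely observable.

-2524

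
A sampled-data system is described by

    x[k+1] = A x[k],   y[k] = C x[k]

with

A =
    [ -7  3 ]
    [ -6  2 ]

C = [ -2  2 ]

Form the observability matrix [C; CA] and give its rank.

1

CA = [[2, -2]]
Observability matrix O = [C; CA] = [[-2, 2], [2, -2]]
Every row of O is a scalar multiple of row 1 = [-2, 2] (multipliers 1, -1), so the rows span a one-dimensional space.
O ≠ 0, hence rank(O) = 1.
rank(O) = 1 < n = 2, so the pair (A, C) is not completely observable.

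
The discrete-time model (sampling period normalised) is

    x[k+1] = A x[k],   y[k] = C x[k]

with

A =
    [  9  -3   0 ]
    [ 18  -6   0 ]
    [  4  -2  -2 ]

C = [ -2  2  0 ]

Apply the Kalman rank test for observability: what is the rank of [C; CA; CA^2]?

CA = [[18, -6, 0]]
CA^2 = [[54, -18, 0]]
Observability matrix O = [C; CA; CA^2] = [[-2, 2, 0], [18, -6, 0], [54, -18, 0]]
Column 3 of O is identically zero, so rank(O) ≤ 2.
The 2×2 minor from rows 1, 2, columns 1, 2 is (-2)·(-6) - 2·18 = 12 - 36 = -24 ≠ 0, so rank(O) = 2.
rank(O) = 2 < n = 3, so the pair (A, C) is not completely observable.

2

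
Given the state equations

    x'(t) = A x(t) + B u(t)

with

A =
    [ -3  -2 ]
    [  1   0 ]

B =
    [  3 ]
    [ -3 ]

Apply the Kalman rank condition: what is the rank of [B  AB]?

1

AB = [[-3], [3]]
Controllability matrix C = [B  AB] = [[3, -3], [-3, 3]]
Every column of C is a scalar multiple of column 1 = [3, -3] (multipliers 1, -1), so the columns span a one-dimensional space.
C ≠ 0, hence rank(C) = 1.
rank(C) = 1 < n = 2, so the pair (A, B) is not completely controllable.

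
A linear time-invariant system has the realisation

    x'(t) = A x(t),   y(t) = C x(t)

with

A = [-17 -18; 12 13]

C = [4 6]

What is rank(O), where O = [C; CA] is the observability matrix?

CA = [[4, 6]]
Observability matrix O = [C; CA] = [[4, 6], [4, 6]]
Every row of O is a scalar multiple of row 1 = [4, 6] (multipliers 1, 1), so the rows span a one-dimensional space.
O ≠ 0, hence rank(O) = 1.
rank(O) = 1 < n = 2, so the pair (A, C) is not completely observable.

1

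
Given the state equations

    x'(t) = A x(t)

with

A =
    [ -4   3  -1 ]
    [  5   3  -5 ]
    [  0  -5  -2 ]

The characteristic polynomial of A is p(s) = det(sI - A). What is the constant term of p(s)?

Expand det(sI - A) for the 3×3 matrix.
p(s) = s^3 + 3s^2 - 50s - 179.
(Check: constant term = det(-A) = (-1)^3 det A = -179; coefficient of s^2 = -tr A = 3.)
The constant term is -179.

-179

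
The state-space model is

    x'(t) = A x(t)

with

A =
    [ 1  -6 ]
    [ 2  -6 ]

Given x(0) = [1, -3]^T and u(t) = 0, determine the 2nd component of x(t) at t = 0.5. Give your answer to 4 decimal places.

0.9229

det(sI - A) = s^2 - (tr A)s + det A, with tr A = 1 + (-6) = -5 and det A = 1·(-6) - (-6)·2 = -6 - (-12) = 6.
So p(s) = det(sI - A) = s^2 + 5s + 6.
Factor s^2 + 5s + 6: two numbers with sum -5 and product 6 are -2 and -3, so s^2 + 5s + 6 = (s + 2)(s + 3).
Hence p(s) = (s + 2) (s + 3), with roots -3, -2.
The eigenvalues -3, -2 are distinct and real, so A is diagonalisable and x(t) = e^{At} x(0) = V diag(e^{λ_i t}) V^{-1} x(0), where the columns of V are the eigenvectors.
λ = -3: A - (-3)I = [[4, -6], [2, -3]]. Row 1 gives 4·v1 + (-6)·v2 = 0, so take v_1 = [3, 2]^T.
λ = -2: A - (-2)I = [[3, -6], [2, -4]]. Row 1 gives 3·v1 + (-6)·v2 = 0, so take v_2 = [-2, -1]^T.
V = [v_1 v_2] = [[3, -2], [2, -1]] has det V = 1, so V^{-1} = adj(V)/det V = [[-1, 2], [-2, 3]].
Modal coordinates z(0) = V^{-1} x(0): (-1)·1 + 2·(-3) = -7; (-2)·1 + 3·(-3) = -11; so z(0) = [-7, -11]^T.
x_2(t) = Σ_i (v_i)_2 · z_i(0) · e^{λ_i t} (row 2 of V times the modal terms).
x_2(0.5) = 2·(-7)·e^{-3·0.5} + (-1)·(-11)·e^{-2·0.5} = (-14)·0.22313016 + 11·0.36787944 = 0.9229.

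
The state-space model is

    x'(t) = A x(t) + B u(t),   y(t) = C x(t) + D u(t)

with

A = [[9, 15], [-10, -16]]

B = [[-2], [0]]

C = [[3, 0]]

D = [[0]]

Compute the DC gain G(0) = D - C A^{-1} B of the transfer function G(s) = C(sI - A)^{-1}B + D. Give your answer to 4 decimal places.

-16.0000

G(0) = C(-A)^{-1}B + D = -C A^{-1} B + D.
det A = 6, so A^{-1} = (1/6)·adj(A) = [[-8/3, -5/2], [5/3, 3/2]]
A^{-1} B = [16/3, -10/3]^T
C A^{-1} B = 16
G(0) = D - C A^{-1} B = 0 - (16) = -16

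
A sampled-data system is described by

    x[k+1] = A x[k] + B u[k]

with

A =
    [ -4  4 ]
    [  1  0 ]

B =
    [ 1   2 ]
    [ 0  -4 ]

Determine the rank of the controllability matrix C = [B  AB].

2

AB = [[-4, -24], [1, 2]]
Controllability matrix C = [B  AB] = [[1, 2, -4, -24], [0, -4, 1, 2]]
Take the 2×2 submatrix of C formed by columns 1, 2: [[1, 2], [0, -4]]. Its determinant is 1·(-4) - 2·0 = -4 - 0 = -4 ≠ 0.
So rank(C) ≥ 2; since C has 2 rows, rank(C) = 2.
rank(C) = 2 = n, so the pair (A, B) is completely controllable.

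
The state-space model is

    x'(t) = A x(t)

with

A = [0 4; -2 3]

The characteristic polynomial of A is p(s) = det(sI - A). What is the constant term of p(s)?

8

For a 2×2 matrix, det(sI - A) = s^2 - (tr A)s + det A.
tr A = 3, det A = 8.
So p(s) = s^2 - 3s + 8.
The constant term is 8.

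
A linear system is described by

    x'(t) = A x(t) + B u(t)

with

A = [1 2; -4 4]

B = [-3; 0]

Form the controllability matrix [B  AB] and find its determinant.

-36

AB = [[-3], [12]]
Controllability matrix C = [B  AB] = [[-3, -3], [0, 12]]
det(C) = (-3)·12 - (-3)·0 = -36 - 0 = -36
Since det(C) ≠ 0, rank(C) = 2 and the system is completely controllable.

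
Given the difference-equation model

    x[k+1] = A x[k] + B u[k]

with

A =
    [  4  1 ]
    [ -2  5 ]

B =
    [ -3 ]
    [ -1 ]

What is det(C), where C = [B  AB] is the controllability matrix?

AB = [[-13], [1]]
Controllability matrix C = [B  AB] = [[-3, -13], [-1, 1]]
det(C) = (-3)·1 - (-13)·(-1) = -3 - 13 = -16
Since det(C) ≠ 0, rank(C) = 2 and the system is completely controllable.

-16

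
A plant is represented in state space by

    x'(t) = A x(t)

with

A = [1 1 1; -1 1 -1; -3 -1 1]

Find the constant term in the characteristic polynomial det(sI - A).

Expand det(sI - A) for the 3×3 matrix.
p(s) = s^3 - 3s^2 + 6s - 8.
(Check: constant term = det(-A) = (-1)^3 det A = -8; coefficient of s^2 = -tr A = -3.)
The constant term is -8.

-8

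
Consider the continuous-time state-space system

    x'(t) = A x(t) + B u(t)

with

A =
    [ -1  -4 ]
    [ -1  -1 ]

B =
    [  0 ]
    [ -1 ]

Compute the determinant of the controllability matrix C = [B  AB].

AB = [[4], [1]]
Controllability matrix C = [B  AB] = [[0, 4], [-1, 1]]
det(C) = 0·1 - 4·(-1) = 0 - (-4) = 4
Since det(C) ≠ 0, rank(C) = 2 and the system is completely controllable.

4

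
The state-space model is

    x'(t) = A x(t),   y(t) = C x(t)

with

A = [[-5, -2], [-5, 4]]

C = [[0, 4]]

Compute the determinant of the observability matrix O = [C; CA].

CA = [[-20, 16]]
Observability matrix O = [C; CA] = [[0, 4], [-20, 16]]
det(O) = 0·16 - 4·(-20) = 0 - (-80) = 80
Since det(O) ≠ 0, rank(O) = 2 and the system is completely observable.

80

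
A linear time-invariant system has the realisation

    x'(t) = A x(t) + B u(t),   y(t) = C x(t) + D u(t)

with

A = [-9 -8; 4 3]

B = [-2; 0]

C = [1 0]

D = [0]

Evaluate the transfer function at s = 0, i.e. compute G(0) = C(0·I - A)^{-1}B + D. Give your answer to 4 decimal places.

1.2000

G(0) = C(-A)^{-1}B + D = -C A^{-1} B + D.
det A = 5, so A^{-1} = (1/5)·adj(A) = [[3/5, 8/5], [-4/5, -9/5]]
A^{-1} B = [-6/5, 8/5]^T
C A^{-1} B = -6/5
G(0) = D - C A^{-1} B = 0 - (-6/5) = 6/5 ≈ 1.2000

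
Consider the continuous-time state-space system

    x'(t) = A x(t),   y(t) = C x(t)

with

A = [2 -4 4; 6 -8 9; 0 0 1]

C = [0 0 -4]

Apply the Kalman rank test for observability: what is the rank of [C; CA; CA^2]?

1

CA = [[0, 0, -4]]
CA^2 = [[0, 0, -4]]
Observability matrix O = [C; CA; CA^2] = [[0, 0, -4], [0, 0, -4], [0, 0, -4]]
Every row of O is a scalar multiple of row 1 = [0, 0, -4] (multipliers 1, 1, 1), so the rows span a one-dimensional space.
O ≠ 0, hence rank(O) = 1.
rank(O) = 1 < n = 3, so the pair (A, C) is not completely observable.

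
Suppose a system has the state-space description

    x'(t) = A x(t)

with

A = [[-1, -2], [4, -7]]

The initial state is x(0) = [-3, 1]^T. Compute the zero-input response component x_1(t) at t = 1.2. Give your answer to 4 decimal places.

-0.1814

det(sI - A) = s^2 - (tr A)s + det A, with tr A = (-1) + (-7) = -8 and det A = (-1)·(-7) - (-2)·4 = 7 - (-8) = 15.
So p(s) = det(sI - A) = s^2 + 8s + 15.
Factor s^2 + 8s + 15: two numbers with sum -8 and product 15 are -3 and -5, so s^2 + 8s + 15 = (s + 3)(s + 5).
Hence p(s) = (s + 3) (s + 5), with roots -5, -3.
The eigenvalues -5, -3 are distinct and real, so A is diagonalisable and x(t) = e^{At} x(0) = V diag(e^{λ_i t}) V^{-1} x(0), where the columns of V are the eigenvectors.
λ = -5: A - (-5)I = [[4, -2], [4, -2]]. Row 1 gives 4·v1 + (-2)·v2 = 0, so take v_1 = [-1, -2]^T.
λ = -3: A - (-3)I = [[2, -2], [4, -4]]. Row 1 gives 2·v1 + (-2)·v2 = 0, so take v_2 = [1, 1]^T.
V = [v_1 v_2] = [[-1, 1], [-2, 1]] has det V = 1, so V^{-1} = adj(V)/det V = [[1, -1], [2, -1]].
Modal coordinates z(0) = V^{-1} x(0): 1·(-3) + (-1)·1 = -4; 2·(-3) + (-1)·1 = -7; so z(0) = [-4, -7]^T.
x_1(t) = Σ_i (v_i)_1 · z_i(0) · e^{λ_i t} (row 1 of V times the modal terms).
x_1(1.2) = (-1)·(-4)·e^{-5·1.2} + 1·(-7)·e^{-3·1.2} = 4·0.002479 + (-7)·0.027324 = -0.1814.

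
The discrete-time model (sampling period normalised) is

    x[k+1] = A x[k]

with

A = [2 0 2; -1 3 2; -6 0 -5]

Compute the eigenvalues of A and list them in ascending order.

det(zI - A) = z^3 - (tr A)z^2 + (M11 + M22 + M33)z - det A, where Mii is the 2×2 principal minor of A obtained by deleting row i and column i.
tr A = 2 + 3 + (-5) = 0; M11 = 3·(-5) - 2·0 = -15 - 0 = -15; M22 = 2·(-5) - 2·(-6) = -10 - (-12) = 2; M33 = 2·3 - 0·(-1) = 6 - 0 = 6; sum of minors = -7.
det A = 2·(3·(-5) - 2·0) - 0·((-1)·(-5) - 2·(-6)) + 2·((-1)·0 - 3·(-6)) = 2·(-15) - 0·17 + 2·18 = 6.
So p(z) = det(zI - A) = z^3 - 7z - 6.
Rational-root test: any integer root divides -6. Testing small divisors, z = -1 works: p(-1) = -1 + 0 + 7 + (-6) = 0, so (z + 1) is a factor.
Dividing, p(z) = (z + 1)(z^2 - z - 6).
Factor z^2 - z - 6: two numbers with sum 1 and product -6 are 3 and -2, so z^2 - z - 6 = (z - 3)(z + 2).
Hence p(z) = (z - 3) (z + 1) (z + 2), with roots -2, -1, 3.

-2, -1, 3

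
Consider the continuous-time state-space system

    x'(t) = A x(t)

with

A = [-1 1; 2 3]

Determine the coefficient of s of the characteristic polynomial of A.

-2

For a 2×2 matrix, det(sI - A) = s^2 - (tr A)s + det A.
tr A = 2, det A = -5.
So p(s) = s^2 - 2s - 5.
The coefficient of s is -2.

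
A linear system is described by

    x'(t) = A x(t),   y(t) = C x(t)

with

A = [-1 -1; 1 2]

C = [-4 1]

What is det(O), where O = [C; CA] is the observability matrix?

-29

CA = [[5, 6]]
Observability matrix O = [C; CA] = [[-4, 1], [5, 6]]
det(O) = (-4)·6 - 1·5 = -24 - 5 = -29
Since det(O) ≠ 0, rank(O) = 2 and the system is completely observable.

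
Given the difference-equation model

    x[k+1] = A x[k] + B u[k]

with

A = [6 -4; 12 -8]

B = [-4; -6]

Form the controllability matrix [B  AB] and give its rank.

1

AB = [[0], [0]]
Controllability matrix C = [B  AB] = [[-4, 0], [-6, 0]]
Every column of C is a scalar multiple of column 1 = [-4, -6] (multipliers 1, 0), so the columns span a one-dimensional space.
C ≠ 0, hence rank(C) = 1.
rank(C) = 1 < n = 2, so the pair (A, B) is not completely controllable.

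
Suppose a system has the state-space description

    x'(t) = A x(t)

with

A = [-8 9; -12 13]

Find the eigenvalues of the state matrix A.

1, 4

det(sI - A) = s^2 - (tr A)s + det A, with tr A = (-8) + 13 = 5 and det A = (-8)·13 - 9·(-12) = -104 - (-108) = 4.
So p(s) = det(sI - A) = s^2 - 5s + 4.
Factor s^2 - 5s + 4: two numbers with sum 5 and product 4 are 4 and 1, so s^2 - 5s + 4 = (s - 4)(s - 1).
Hence p(s) = (s - 4) (s - 1), with roots 1, 4.
At least one eigenvalue has non-negative real part, so the system is not asymptotically stable.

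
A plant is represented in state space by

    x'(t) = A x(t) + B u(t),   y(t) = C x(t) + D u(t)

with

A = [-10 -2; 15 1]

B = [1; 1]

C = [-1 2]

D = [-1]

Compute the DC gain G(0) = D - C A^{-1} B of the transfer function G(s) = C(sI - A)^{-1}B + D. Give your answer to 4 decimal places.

G(0) = C(-A)^{-1}B + D = -C A^{-1} B + D.
det A = 20, so A^{-1} = (1/20)·adj(A) = [[1/20, 1/10], [-3/4, -1/2]]
A^{-1} B = [3/20, -5/4]^T
C A^{-1} B = -53/20
G(0) = D - C A^{-1} B = -1 - (-53/20) = 33/20 ≈ 1.6500

1.6500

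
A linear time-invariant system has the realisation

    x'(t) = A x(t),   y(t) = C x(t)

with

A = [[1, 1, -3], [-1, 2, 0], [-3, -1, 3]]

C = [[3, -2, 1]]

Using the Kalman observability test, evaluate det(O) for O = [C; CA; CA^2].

436

CA = [[2, -2, -6]]
CA^2 = [[22, 4, -24]]
Observability matrix O = [C; CA; CA^2] = [[3, -2, 1], [2, -2, -6], [22, 4, -24]]
Expanding along the first row, det(O) = 3·((-2)·(-24) - (-6)·4) - (-2)·(2·(-24) - (-6)·22) + 1·(2·4 - (-2)·22) = 3·72 - (-2)·84 + 1·52 = 436
Since det(O) ≠ 0, rank(O) = 3 and the system is completely observable.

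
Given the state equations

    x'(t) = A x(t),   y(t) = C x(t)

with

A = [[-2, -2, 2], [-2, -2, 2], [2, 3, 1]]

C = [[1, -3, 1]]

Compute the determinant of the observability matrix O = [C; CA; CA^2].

196

CA = [[6, 7, -3]]
CA^2 = [[-32, -35, 23]]
Observability matrix O = [C; CA; CA^2] = [[1, -3, 1], [6, 7, -3], [-32, -35, 23]]
Expanding along the first row, det(O) = 1·(7·23 - (-3)·(-35)) - (-3)·(6·23 - (-3)·(-32)) + 1·(6·(-35) - 7·(-32)) = 1·56 - (-3)·42 + 1·14 = 196
Since det(O) ≠ 0, rank(O) = 3 and the system is completely observable.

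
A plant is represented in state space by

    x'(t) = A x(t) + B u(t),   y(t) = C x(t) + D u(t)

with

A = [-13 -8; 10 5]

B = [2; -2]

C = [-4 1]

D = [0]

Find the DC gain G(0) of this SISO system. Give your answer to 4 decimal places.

-2.0000

G(0) = C(-A)^{-1}B + D = -C A^{-1} B + D.
det A = 15, so A^{-1} = (1/15)·adj(A) = [[1/3, 8/15], [-2/3, -13/15]]
A^{-1} B = [-2/5, 2/5]^T
C A^{-1} B = 2
G(0) = D - C A^{-1} B = 0 - (2) = -2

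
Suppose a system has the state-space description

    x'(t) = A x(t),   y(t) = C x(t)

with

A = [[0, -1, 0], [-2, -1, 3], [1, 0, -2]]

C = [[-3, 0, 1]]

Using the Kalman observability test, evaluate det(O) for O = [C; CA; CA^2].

-73

CA = [[1, 3, -2]]
CA^2 = [[-8, -4, 13]]
Observability matrix O = [C; CA; CA^2] = [[-3, 0, 1], [1, 3, -2], [-8, -4, 13]]
Expanding along the first row, det(O) = (-3)·(3·13 - (-2)·(-4)) - 0·(1·13 - (-2)·(-8)) + 1·(1·(-4) - 3·(-8)) = (-3)·31 - 0·(-3) + 1·20 = -73
Since det(O) ≠ 0, rank(O) = 3 and the system is completely observable.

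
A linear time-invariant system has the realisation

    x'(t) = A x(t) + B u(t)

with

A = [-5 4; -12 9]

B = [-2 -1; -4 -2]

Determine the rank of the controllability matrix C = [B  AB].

1

AB = [[-6, -3], [-12, -6]]
Controllability matrix C = [B  AB] = [[-2, -1, -6, -3], [-4, -2, -12, -6]]
Every column of C is a scalar multiple of column 1 = [-2, -4] (multipliers 1, 1/2, 3, 3/2), so the columns span a one-dimensional space.
C ≠ 0, hence rank(C) = 1.
rank(C) = 1 < n = 2, so the pair (A, B) is not completely controllable.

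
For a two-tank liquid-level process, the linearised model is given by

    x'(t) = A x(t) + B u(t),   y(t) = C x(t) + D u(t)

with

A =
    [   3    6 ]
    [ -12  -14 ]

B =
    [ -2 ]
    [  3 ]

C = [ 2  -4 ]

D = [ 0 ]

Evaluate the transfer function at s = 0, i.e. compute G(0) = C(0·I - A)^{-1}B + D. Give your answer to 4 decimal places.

G(0) = C(-A)^{-1}B + D = -C A^{-1} B + D.
det A = 30, so A^{-1} = (1/30)·adj(A) = [[-7/15, -1/5], [2/5, 1/10]]
A^{-1} B = [1/3, -1/2]^T
C A^{-1} B = 8/3
G(0) = D - C A^{-1} B = 0 - (8/3) = -8/3 ≈ -2.6667

-2.6667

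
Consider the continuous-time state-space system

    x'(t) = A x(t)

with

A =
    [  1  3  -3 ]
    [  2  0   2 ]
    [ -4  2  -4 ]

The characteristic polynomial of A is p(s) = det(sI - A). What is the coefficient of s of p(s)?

Expand det(sI - A) for the 3×3 matrix.
p(s) = s^3 + 3s^2 - 26s + 16.
(Check: constant term = det(-A) = (-1)^3 det A = 16; coefficient of s^2 = -tr A = 3.)
The coefficient of s is -26.

-26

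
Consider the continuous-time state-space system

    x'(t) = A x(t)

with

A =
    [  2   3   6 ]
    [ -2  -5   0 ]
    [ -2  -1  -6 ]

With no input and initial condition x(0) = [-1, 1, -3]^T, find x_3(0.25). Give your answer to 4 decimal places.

-0.0755

det(sI - A) = s^3 - (tr A)s^2 + (M11 + M22 + M33)s - det A, where Mii is the 2×2 principal minor of A obtained by deleting row i and column i.
tr A = 2 + (-5) + (-6) = -9; M11 = (-5)·(-6) - 0·(-1) = 30 - 0 = 30; M22 = 2·(-6) - 6·(-2) = -12 - (-12) = 0; M33 = 2·(-5) - 3·(-2) = -10 - (-6) = -4; sum of minors = 26.
det A = 2·((-5)·(-6) - 0·(-1)) - 3·((-2)·(-6) - 0·(-2)) + 6·((-2)·(-1) - (-5)·(-2)) = 2·30 - 3·12 + 6·(-8) = -24.
So p(s) = det(sI - A) = s^3 + 9s^2 + 26s + 24.
Rational-root test: any integer root divides 24. Testing small divisors, s = -2 works: p(-2) = -8 + 36 + (-52) + 24 = 0, so (s + 2) is a factor.
Dividing, p(s) = (s + 2)(s^2 + 7s + 12).
Factor s^2 + 7s + 12: two numbers with sum -7 and product 12 are -3 and -4, so s^2 + 7s + 12 = (s + 3)(s + 4).
Hence p(s) = (s + 2) (s + 3) (s + 4), with roots -4, -3, -2.
The eigenvalues -4, -3, -2 are distinct and real, so A is diagonalisable and x(t) = e^{At} x(0) = V diag(e^{λ_i t}) V^{-1} x(0), where the columns of V are the eigenvectors.
λ = -4: A - (-4)I = [[6, 3, 6], [-2, -1, 0], [-2, -1, -2]]. v must be orthogonal to every row; (row 1) × (row 2) = [6, -12, 0], so take v_1 = [1, -2, 0]^T.
λ = -3: A - (-3)I = [[5, 3, 6], [-2, -2, 0], [-2, -1, -3]]. v must be orthogonal to every row; (row 1) × (row 2) = [12, -12, -4], so take v_2 = [-3, 3, 1]^T.
λ = -2: A - (-2)I = [[4, 3, 6], [-2, -3, 0], [-2, -1, -4]]. v must be orthogonal to every row; (row 1) × (row 2) = [18, -12, -6], so take v_3 = [-3, 2, 1]^T.
V = [v_1 v_2 v_3] = [[1, -3, -3], [-2, 3, 2], [0, 1, 1]] has det V = 1, so V^{-1} = adj(V)/det V = [[1, 0, 3], [2, 1, 4], [-2, -1, -3]].
Modal coordinates z(0) = V^{-1} x(0): 1·(-1) + 0·1 + 3·(-3) = -10; 2·(-1) + 1·1 + 4·(-3) = -13; (-2)·(-1) + (-1)·1 + (-3)·(-3) = 10; so z(0) = [-10, -13, 10]^T.
x_3(t) = Σ_i (v_i)_3 · z_i(0) · e^{λ_i t} (row 3 of V times the modal terms).
x_3(0.25) = 0·(-10)·e^{-4·0.25} + 1·(-13)·e^{-3·0.25} + 1·10·e^{-2·0.25} = 0·0.367879 + (-13)·0.472367 + 10·0.606531 = -0.0755.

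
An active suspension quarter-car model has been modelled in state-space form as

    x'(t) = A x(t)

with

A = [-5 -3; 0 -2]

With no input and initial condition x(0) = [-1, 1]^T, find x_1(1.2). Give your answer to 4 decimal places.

-0.0907

det(sI - A) = s^2 - (tr A)s + det A, with tr A = (-5) + (-2) = -7 and det A = (-5)·(-2) - (-3)·0 = 10 - 0 = 10.
So p(s) = det(sI - A) = s^2 + 7s + 10.
Factor s^2 + 7s + 10: two numbers with sum -7 and product 10 are -2 and -5, so s^2 + 7s + 10 = (s + 2)(s + 5).
Hence p(s) = (s + 2) (s + 5), with roots -5, -2.
The eigenvalues -5, -2 are distinct and real, so A is diagonalisable and x(t) = e^{At} x(0) = V diag(e^{λ_i t}) V^{-1} x(0), where the columns of V are the eigenvectors.
λ = -5: A - (-5)I = [[0, -3], [0, 3]]. Row 1 gives 0·v1 + (-3)·v2 = 0, so take v_1 = [-1, 0]^T.
λ = -2: A - (-2)I = [[-3, -3], [0, 0]]. Row 1 gives (-3)·v1 + (-3)·v2 = 0, so take v_2 = [-1, 1]^T.
V = [v_1 v_2] = [[-1, -1], [0, 1]] has det V = -1, so V^{-1} = adj(V)/det V = [[-1, -1], [0, 1]].
Modal coordinates z(0) = V^{-1} x(0): (-1)·(-1) + (-1)·1 = 0; 0·(-1) + 1·1 = 1; so z(0) = [0, 1]^T.
x_1(t) = Σ_i (v_i)_1 · z_i(0) · e^{λ_i t} (row 1 of V times the modal terms).
x_1(1.2) = (-1)·0·e^{-5·1.2} + (-1)·1·e^{-2·1.2} = 0·0.002479 + (-1)·0.090718 = -0.0907.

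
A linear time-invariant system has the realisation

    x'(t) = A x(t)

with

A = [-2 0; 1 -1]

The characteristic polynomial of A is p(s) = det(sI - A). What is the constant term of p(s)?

2

For a 2×2 matrix, det(sI - A) = s^2 - (tr A)s + det A.
tr A = -3, det A = 2.
So p(s) = s^2 + 3s + 2.
The constant term is 2.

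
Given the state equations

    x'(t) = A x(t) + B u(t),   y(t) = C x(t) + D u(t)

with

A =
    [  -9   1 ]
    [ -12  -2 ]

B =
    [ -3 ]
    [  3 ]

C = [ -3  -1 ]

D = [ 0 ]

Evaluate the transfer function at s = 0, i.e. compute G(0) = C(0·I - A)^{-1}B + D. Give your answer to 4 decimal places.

G(0) = C(-A)^{-1}B + D = -C A^{-1} B + D.
det A = 30, so A^{-1} = (1/30)·adj(A) = [[-1/15, -1/30], [2/5, -3/10]]
A^{-1} B = [1/10, -21/10]^T
C A^{-1} B = 9/5
G(0) = D - C A^{-1} B = 0 - (9/5) = -9/5 ≈ -1.8000

-1.8000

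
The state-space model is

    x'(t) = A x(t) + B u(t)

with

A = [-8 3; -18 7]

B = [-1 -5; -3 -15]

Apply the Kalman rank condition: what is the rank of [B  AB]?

AB = [[-1, -5], [-3, -15]]
Controllability matrix C = [B  AB] = [[-1, -5, -1, -5], [-3, -15, -3, -15]]
Every column of C is a scalar multiple of column 1 = [-1, -3] (multipliers 1, 5, 1, 5), so the columns span a one-dimensional space.
C ≠ 0, hence rank(C) = 1.
rank(C) = 1 < n = 2, so the pair (A, B) is not completely controllable.

1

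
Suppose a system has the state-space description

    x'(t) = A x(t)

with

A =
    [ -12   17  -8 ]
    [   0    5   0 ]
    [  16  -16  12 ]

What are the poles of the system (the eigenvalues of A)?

-4, 4, 5

det(sI - A) = s^3 - (tr A)s^2 + (M11 + M22 + M33)s - det A, where Mii is the 2×2 principal minor of A obtained by deleting row i and column i.
tr A = (-12) + 5 + 12 = 5; M11 = 5·12 - 0·(-16) = 60 - 0 = 60; M22 = (-12)·12 - (-8)·16 = -144 - (-128) = -16; M33 = (-12)·5 - 17·0 = -60 - 0 = -60; sum of minors = -16.
det A = (-12)·(5·12 - 0·(-16)) - 17·(0·12 - 0·16) + (-8)·(0·(-16) - 5·16) = (-12)·60 - 17·0 + (-8)·(-80) = -80.
So p(s) = det(sI - A) = s^3 - 5s^2 - 16s + 80.
Rational-root test: any integer root divides 80. Testing small divisors, s = -4 works: p(-4) = -64 + (-80) + 64 + 80 = 0, so (s + 4) is a factor.
Dividing, p(s) = (s + 4)(s^2 - 9s + 20).
Factor s^2 - 9s + 20: two numbers with sum 9 and product 20 are 5 and 4, so s^2 - 9s + 20 = (s - 5)(s - 4).
Hence p(s) = (s - 5) (s - 4) (s + 4), with roots -4, 4, 5.
At least one eigenvalue has non-negative real part, so the system is not asymptotically stable.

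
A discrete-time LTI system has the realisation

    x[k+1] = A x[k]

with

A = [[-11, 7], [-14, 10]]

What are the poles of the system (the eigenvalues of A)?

-4, 3

det(zI - A) = z^2 - (tr A)z + det A, with tr A = (-11) + 10 = -1 and det A = (-11)·10 - 7·(-14) = -110 - (-98) = -12.
So p(z) = det(zI - A) = z^2 + z - 12.
Factor z^2 + z - 12: two numbers with sum -1 and product -12 are 3 and -4, so z^2 + z - 12 = (z - 3)(z + 4).
Hence p(z) = (z - 3) (z + 4), with roots -4, 3.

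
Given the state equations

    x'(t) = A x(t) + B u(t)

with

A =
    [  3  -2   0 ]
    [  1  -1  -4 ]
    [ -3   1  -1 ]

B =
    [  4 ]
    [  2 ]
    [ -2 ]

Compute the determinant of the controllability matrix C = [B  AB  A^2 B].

AB = [[8], [10], [-8]]
A^2B = [[4], [30], [-6]]
Controllability matrix C = [B  AB  A^2B] = [[4, 8, 4], [2, 10, 30], [-2, -8, -6]]
Expanding along the first row, det(C) = 4·(10·(-6) - 30·(-8)) - 8·(2·(-6) - 30·(-2)) + 4·(2·(-8) - 10·(-2)) = 4·180 - 8·48 + 4·4 = 352
Since det(C) ≠ 0, rank(C) = 3 and the system is completely controllable.

352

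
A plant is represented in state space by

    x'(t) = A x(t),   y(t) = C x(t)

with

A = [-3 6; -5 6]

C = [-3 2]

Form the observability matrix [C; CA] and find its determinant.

CA = [[-1, -6]]
Observability matrix O = [C; CA] = [[-3, 2], [-1, -6]]
det(O) = (-3)·(-6) - 2·(-1) = 18 - (-2) = 20
Since det(O) ≠ 0, rank(O) = 2 and the system is completely observable.

20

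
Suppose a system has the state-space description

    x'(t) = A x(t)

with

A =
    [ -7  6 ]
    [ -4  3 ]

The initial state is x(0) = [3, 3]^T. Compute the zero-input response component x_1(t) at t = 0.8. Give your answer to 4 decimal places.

1.3480

det(sI - A) = s^2 - (tr A)s + det A, with tr A = (-7) + 3 = -4 and det A = (-7)·3 - 6·(-4) = -21 - (-24) = 3.
So p(s) = det(sI - A) = s^2 + 4s + 3.
Factor s^2 + 4s + 3: two numbers with sum -4 and product 3 are -1 and -3, so s^2 + 4s + 3 = (s + 1)(s + 3).
Hence p(s) = (s + 1) (s + 3), with roots -3, -1.
The eigenvalues -3, -1 are distinct and real, so A is diagonalisable and x(t) = e^{At} x(0) = V diag(e^{λ_i t}) V^{-1} x(0), where the columns of V are the eigenvectors.
λ = -3: A - (-3)I = [[-4, 6], [-4, 6]]. Row 1 gives (-4)·v1 + 6·v2 = 0, so take v_1 = [3, 2]^T.
λ = -1: A - (-1)I = [[-6, 6], [-4, 4]]. Row 1 gives (-6)·v1 + 6·v2 = 0, so take v_2 = [1, 1]^T.
V = [v_1 v_2] = [[3, 1], [2, 1]] has det V = 1, so V^{-1} = adj(V)/det V = [[1, -1], [-2, 3]].
Modal coordinates z(0) = V^{-1} x(0): 1·3 + (-1)·3 = 0; (-2)·3 + 3·3 = 3; so z(0) = [0, 3]^T.
x_1(t) = Σ_i (v_i)_1 · z_i(0) · e^{λ_i t} (row 1 of V times the modal terms).
x_1(0.8) = 3·0·e^{-3·0.8} + 1·3·e^{-1·0.8} = 0·0.090718 + 3·0.449329 = 1.3480.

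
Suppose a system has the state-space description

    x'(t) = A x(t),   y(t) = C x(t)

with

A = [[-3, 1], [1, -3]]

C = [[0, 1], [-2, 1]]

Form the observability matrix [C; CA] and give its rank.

2

CA = [[1, -3], [7, -5]]
Observability matrix O = [C; CA] = [[0, 1], [-2, 1], [1, -3], [7, -5]]
Take the 2×2 submatrix of O formed by rows 1, 2: [[0, 1], [-2, 1]]. Its determinant is 0·1 - 1·(-2) = 0 - (-2) = 2 ≠ 0.
So rank(O) ≥ 2; since O has 2 columns, rank(O) = 2.
rank(O) = 2 = n, so the pair (A, C) is completely observable.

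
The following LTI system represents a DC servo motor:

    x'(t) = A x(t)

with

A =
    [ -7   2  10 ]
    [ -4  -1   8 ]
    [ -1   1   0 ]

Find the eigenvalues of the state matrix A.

det(sI - A) = s^3 - (tr A)s^2 + (M11 + M22 + M33)s - det A, where Mii is the 2×2 principal minor of A obtained by deleting row i and column i.
tr A = (-7) + (-1) + 0 = -8; M11 = (-1)·0 - 8·1 = 0 - 8 = -8; M22 = (-7)·0 - 10·(-1) = 0 - (-10) = 10; M33 = (-7)·(-1) - 2·(-4) = 7 - (-8) = 15; sum of minors = 17.
det A = (-7)·((-1)·0 - 8·1) - 2·((-4)·0 - 8·(-1)) + 10·((-4)·1 - (-1)·(-1)) = (-7)·(-8) - 2·8 + 10·(-5) = -10.
So p(s) = det(sI - A) = s^3 + 8s^2 + 17s + 10.
Rational-root test: any integer root divides 10. Testing small divisors, s = -1 works: p(-1) = -1 + 8 + (-17) + 10 = 0, so (s + 1) is a factor.
Dividing, p(s) = (s + 1)(s^2 + 7s + 10).
Factor s^2 + 7s + 10: two numbers with sum -7 and product 10 are -2 and -5, so s^2 + 7s + 10 = (s + 2)(s + 5).
Hence p(s) = (s + 1) (s + 2) (s + 5), with roots -5, -2, -1.
All eigenvalues have negative real part, so the system is asymptotically stable.

-5, -2, -1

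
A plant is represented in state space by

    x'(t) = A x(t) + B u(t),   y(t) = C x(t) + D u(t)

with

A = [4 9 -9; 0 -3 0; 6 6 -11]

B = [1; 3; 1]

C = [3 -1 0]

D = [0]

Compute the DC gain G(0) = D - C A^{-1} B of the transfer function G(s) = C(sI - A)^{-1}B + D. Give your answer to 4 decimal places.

13.1000

G(0) = C(-A)^{-1}B + D = -C A^{-1} B + D.
det A = -30, so A^{-1} = (1/-30)·adj(A) = [[-11/10, -3/2, 9/10], [0, -1/3, 0], [-3/5, -1, 2/5]]
A^{-1} B = [-47/10, -1, -16/5]^T
C A^{-1} B = -131/10
G(0) = D - C A^{-1} B = 0 - (-131/10) = 131/10 ≈ 13.1000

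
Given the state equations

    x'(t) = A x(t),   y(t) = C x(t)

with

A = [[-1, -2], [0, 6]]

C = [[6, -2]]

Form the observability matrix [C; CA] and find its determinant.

-156

CA = [[-6, -24]]
Observability matrix O = [C; CA] = [[6, -2], [-6, -24]]
det(O) = 6·(-24) - (-2)·(-6) = -144 - 12 = -156
Since det(O) ≠ 0, rank(O) = 2 and the system is completely observable.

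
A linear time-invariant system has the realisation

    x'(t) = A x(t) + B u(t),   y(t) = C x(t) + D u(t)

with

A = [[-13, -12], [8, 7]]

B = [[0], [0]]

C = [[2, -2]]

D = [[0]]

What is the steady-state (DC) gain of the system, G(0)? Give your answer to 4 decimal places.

0.0000

G(0) = C(-A)^{-1}B + D = -C A^{-1} B + D.
det A = 5, so A^{-1} = (1/5)·adj(A) = [[7/5, 12/5], [-8/5, -13/5]]
A^{-1} B = [0, 0]^T
C A^{-1} B = 0
G(0) = D - C A^{-1} B = 0 - (0) = 0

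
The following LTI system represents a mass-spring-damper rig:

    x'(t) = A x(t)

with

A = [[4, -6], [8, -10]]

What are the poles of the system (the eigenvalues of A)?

det(sI - A) = s^2 - (tr A)s + det A, with tr A = 4 + (-10) = -6 and det A = 4·(-10) - (-6)·8 = -40 - (-48) = 8.
So p(s) = det(sI - A) = s^2 + 6s + 8.
Factor s^2 + 6s + 8: two numbers with sum -6 and product 8 are -2 and -4, so s^2 + 6s + 8 = (s + 2)(s + 4).
Hence p(s) = (s + 2) (s + 4), with roots -4, -2.
All eigenvalues have negative real part, so the system is asymptotically stable.

-4, -2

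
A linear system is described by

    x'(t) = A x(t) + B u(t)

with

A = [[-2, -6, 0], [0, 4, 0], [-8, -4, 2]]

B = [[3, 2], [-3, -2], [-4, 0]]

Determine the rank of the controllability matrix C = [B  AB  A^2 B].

AB = [[12, 8], [-12, -8], [-20, -8]]
A^2B = [[48, 32], [-48, -32], [-88, -48]]
Controllability matrix C = [B  AB  A^2B] = [[3, 2, 12, 8, 48, 32], [-3, -2, -12, -8, -48, -32], [-4, 0, -20, -8, -88, -48]]
The rows r1, r2, r3 of C are linearly dependent: r1 + r2 = 0 (check each entry), so rank(C) ≤ 2.
The 2×2 minor from rows 1, 3, columns 1, 2 is 3·0 - 2·(-4) = 0 - (-8) = 8 ≠ 0, so rank(C) = 2.
rank(C) = 2 < n = 3, so the pair (A, B) is not completely controllable.

2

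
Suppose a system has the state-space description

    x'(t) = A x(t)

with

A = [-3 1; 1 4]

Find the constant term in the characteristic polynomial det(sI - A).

For a 2×2 matrix, det(sI - A) = s^2 - (tr A)s + det A.
tr A = 1, det A = -13.
So p(s) = s^2 - s - 13.
The constant term is -13.

-13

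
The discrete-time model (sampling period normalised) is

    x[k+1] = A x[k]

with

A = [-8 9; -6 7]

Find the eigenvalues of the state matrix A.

-2, 1

det(zI - A) = z^2 - (tr A)z + det A, with tr A = (-8) + 7 = -1 and det A = (-8)·7 - 9·(-6) = -56 - (-54) = -2.
So p(z) = det(zI - A) = z^2 + z - 2.
Factor z^2 + z - 2: two numbers with sum -1 and product -2 are 1 and -2, so z^2 + z - 2 = (z - 1)(z + 2).
Hence p(z) = (z - 1) (z + 2), with roots -2, 1.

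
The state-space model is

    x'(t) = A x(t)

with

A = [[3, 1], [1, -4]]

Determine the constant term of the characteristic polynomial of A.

For a 2×2 matrix, det(sI - A) = s^2 - (tr A)s + det A.
tr A = -1, det A = -13.
So p(s) = s^2 + s - 13.
The constant term is -13.

-13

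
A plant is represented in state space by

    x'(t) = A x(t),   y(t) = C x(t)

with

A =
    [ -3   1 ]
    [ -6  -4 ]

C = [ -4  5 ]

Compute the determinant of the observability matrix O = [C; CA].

186

CA = [[-18, -24]]
Observability matrix O = [C; CA] = [[-4, 5], [-18, -24]]
det(O) = (-4)·(-24) - 5·(-18) = 96 - (-90) = 186
Since det(O) ≠ 0, rank(O) = 2 and the system is completely observable.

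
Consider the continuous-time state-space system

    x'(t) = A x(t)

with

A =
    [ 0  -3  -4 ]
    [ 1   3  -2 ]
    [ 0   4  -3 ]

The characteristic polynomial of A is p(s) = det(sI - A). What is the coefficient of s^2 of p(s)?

0

Expand det(sI - A) for the 3×3 matrix.
p(s) = s^3 + 2s + 25.
(Check: constant term = det(-A) = (-1)^3 det A = 25; coefficient of s^2 = -tr A = 0.)
The coefficient of s^2 is 0.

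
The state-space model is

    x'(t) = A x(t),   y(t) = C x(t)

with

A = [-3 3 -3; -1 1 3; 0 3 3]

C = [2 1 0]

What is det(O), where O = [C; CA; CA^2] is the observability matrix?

CA = [[-7, 7, -3]]
CA^2 = [[14, -23, 33]]
Observability matrix O = [C; CA; CA^2] = [[2, 1, 0], [-7, 7, -3], [14, -23, 33]]
Expanding along the first row, det(O) = 2·(7·33 - (-3)·(-23)) - 1·((-7)·33 - (-3)·14) + 0·((-7)·(-23) - 7·14) = 2·162 - 1·(-189) + 0·63 = 513
Since det(O) ≠ 0, rank(O) = 3 and the system is completely observable.

513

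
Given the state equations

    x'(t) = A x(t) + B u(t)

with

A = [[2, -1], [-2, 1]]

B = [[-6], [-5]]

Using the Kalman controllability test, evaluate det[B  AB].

-77

AB = [[-7], [7]]
Controllability matrix C = [B  AB] = [[-6, -7], [-5, 7]]
det(C) = (-6)·7 - (-7)·(-5) = -42 - 35 = -77
Since det(C) ≠ 0, rank(C) = 2 and the system is completely controllable.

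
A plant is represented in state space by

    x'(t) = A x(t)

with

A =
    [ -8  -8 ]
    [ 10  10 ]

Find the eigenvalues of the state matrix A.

0, 2

det(sI - A) = s^2 - (tr A)s + det A, with tr A = (-8) + 10 = 2 and det A = (-8)·10 - (-8)·10 = -80 - (-80) = 0.
So p(s) = det(sI - A) = s^2 - 2s.
Factor s^2 - 2s: two numbers with sum 2 and product 0 are 2 and 0, so s^2 - 2s = s(s - 2).
Hence p(s) = s (s - 2), with roots 0, 2.
At least one eigenvalue has non-negative real part, so the system is not asymptotically stable.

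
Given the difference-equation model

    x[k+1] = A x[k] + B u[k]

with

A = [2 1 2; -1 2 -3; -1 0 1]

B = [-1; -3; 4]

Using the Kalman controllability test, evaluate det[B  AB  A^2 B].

AB = [[3], [-17], [5]]
A^2B = [[-1], [-52], [2]]
Controllability matrix C = [B  AB  A^2B] = [[-1, 3, -1], [-3, -17, -52], [4, 5, 2]]
Expanding along the first row, det(C) = (-1)·((-17)·2 - (-52)·5) - 3·((-3)·2 - (-52)·4) + (-1)·((-3)·5 - (-17)·4) = (-1)·226 - 3·202 + (-1)·53 = -885
Since det(C) ≠ 0, rank(C) = 3 and the system is completely controllable.

-885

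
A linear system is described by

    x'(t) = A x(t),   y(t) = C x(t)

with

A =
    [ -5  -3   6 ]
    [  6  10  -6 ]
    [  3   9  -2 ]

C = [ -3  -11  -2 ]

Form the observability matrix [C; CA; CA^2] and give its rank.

2

CA = [[-57, -119, 52]]
CA^2 = [[-273, -551, 268]]
Observability matrix O = [C; CA; CA^2] = [[-3, -11, -2], [-57, -119, 52], [-273, -551, 268]]
The columns c1, c2, c3 of O are linearly dependent: 3·c1 - c2 + c3 = 0 (check each entry), so rank(O) ≤ 2.
The 2×2 minor from rows 1, 2, columns 1, 2 is (-3)·(-119) - (-11)·(-57) = 357 - 627 = -270 ≠ 0, so rank(O) = 2.
rank(O) = 2 < n = 3, so the pair (A, C) is not completely observable.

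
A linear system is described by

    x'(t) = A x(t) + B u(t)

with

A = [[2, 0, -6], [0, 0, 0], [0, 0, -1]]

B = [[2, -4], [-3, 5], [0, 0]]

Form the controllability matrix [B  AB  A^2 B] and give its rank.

AB = [[4, -8], [0, 0], [0, 0]]
A^2B = [[8, -16], [0, 0], [0, 0]]
Controllability matrix C = [B  AB  A^2B] = [[2, -4, 4, -8, 8, -16], [-3, 5, 0, 0, 0, 0], [0, 0, 0, 0, 0, 0]]
Row 3 of C is identically zero, so rank(C) ≤ 2.
The 2×2 minor from rows 1, 2, columns 1, 2 is 2·5 - (-4)·(-3) = 10 - 12 = -2 ≠ 0, so rank(C) = 2.
rank(C) = 2 < n = 3, so the pair (A, B) is not completely controllable.

2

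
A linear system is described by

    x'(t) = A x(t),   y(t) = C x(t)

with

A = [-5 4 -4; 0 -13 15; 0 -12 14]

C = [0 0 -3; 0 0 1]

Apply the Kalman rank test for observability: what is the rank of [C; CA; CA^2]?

2

CA = [[0, 36, -42], [0, -12, 14]]
CA^2 = [[0, 36, -48], [0, -12, 16]]
Observability matrix O = [C; CA; CA^2] = [[0, 0, -3], [0, 0, 1], [0, 36, -42], [0, -12, 14], [0, 36, -48], [0, -12, 16]]
Column 1 of O is identically zero, so rank(O) ≤ 2.
The 2×2 minor from rows 1, 3, columns 2, 3 is 0·(-42) - (-3)·36 = 0 - (-108) = 108 ≠ 0, so rank(O) = 2.
rank(O) = 2 < n = 3, so the pair (A, C) is not completely observable.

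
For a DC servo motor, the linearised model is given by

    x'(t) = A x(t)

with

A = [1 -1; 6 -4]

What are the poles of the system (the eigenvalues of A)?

-2, -1

det(sI - A) = s^2 - (tr A)s + det A, with tr A = 1 + (-4) = -3 and det A = 1·(-4) - (-1)·6 = -4 - (-6) = 2.
So p(s) = det(sI - A) = s^2 + 3s + 2.
Factor s^2 + 3s + 2: two numbers with sum -3 and product 2 are -1 and -2, so s^2 + 3s + 2 = (s + 1)(s + 2).
Hence p(s) = (s + 1) (s + 2), with roots -2, -1.
All eigenvalues have negative real part, so the system is asymptotically stable.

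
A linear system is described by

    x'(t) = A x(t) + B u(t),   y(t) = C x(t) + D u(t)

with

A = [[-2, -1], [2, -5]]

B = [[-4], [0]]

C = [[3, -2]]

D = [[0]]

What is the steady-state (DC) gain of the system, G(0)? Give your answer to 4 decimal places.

-3.6667

G(0) = C(-A)^{-1}B + D = -C A^{-1} B + D.
det A = 12, so A^{-1} = (1/12)·adj(A) = [[-5/12, 1/12], [-1/6, -1/6]]
A^{-1} B = [5/3, 2/3]^T
C A^{-1} B = 11/3
G(0) = D - C A^{-1} B = 0 - (11/3) = -11/3 ≈ -3.6667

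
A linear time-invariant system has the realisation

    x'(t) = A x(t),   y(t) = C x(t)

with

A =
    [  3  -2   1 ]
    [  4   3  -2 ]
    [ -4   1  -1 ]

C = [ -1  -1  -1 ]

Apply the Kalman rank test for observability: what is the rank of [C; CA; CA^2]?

3

CA = [[-3, -2, 2]]
CA^2 = [[-25, 2, -1]]
Observability matrix O = [C; CA; CA^2] = [[-1, -1, -1], [-3, -2, 2], [-25, 2, -1]]
det(O) = (-1)·((-2)·(-1) - 2·2) - (-1)·((-3)·(-1) - 2·(-25)) + (-1)·((-3)·2 - (-2)·(-25)) = (-1)·(-2) - (-1)·53 + (-1)·(-56) = 111 ≠ 0, so rank(O) = 3.
rank(O) = 3 = n, so the pair (A, C) is completely observable.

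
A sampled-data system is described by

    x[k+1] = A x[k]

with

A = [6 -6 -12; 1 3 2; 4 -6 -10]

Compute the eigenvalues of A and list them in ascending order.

-3, 0, 2

det(zI - A) = z^3 - (tr A)z^2 + (M11 + M22 + M33)z - det A, where Mii is the 2×2 principal minor of A obtained by deleting row i and column i.
tr A = 6 + 3 + (-10) = -1; M11 = 3·(-10) - 2·(-6) = -30 - (-12) = -18; M22 = 6·(-10) - (-12)·4 = -60 - (-48) = -12; M33 = 6·3 - (-6)·1 = 18 - (-6) = 24; sum of minors = -6.
det A = 6·(3·(-10) - 2·(-6)) - (-6)·(1·(-10) - 2·4) + (-12)·(1·(-6) - 3·4) = 6·(-18) - (-6)·(-18) + (-12)·(-18) = 0.
So p(z) = det(zI - A) = z^3 + z^2 - 6z.
The constant term is 0, so p(z) = z(z^2 + z - 6).
Factor z^2 + z - 6: two numbers with sum -1 and product -6 are 2 and -3, so z^2 + z - 6 = (z - 2)(z + 3).
Hence p(z) = z (z - 2) (z + 3), with roots -3, 0, 2.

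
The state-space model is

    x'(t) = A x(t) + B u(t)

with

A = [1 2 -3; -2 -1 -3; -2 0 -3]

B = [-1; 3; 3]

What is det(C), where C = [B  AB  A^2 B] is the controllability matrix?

AB = [[-4], [-10], [-7]]
A^2B = [[-3], [39], [29]]
Controllability matrix C = [B  AB  A^2B] = [[-1, -4, -3], [3, -10, 39], [3, -7, 29]]
Expanding along the first row, det(C) = (-1)·((-10)·29 - 39·(-7)) - (-4)·(3·29 - 39·3) + (-3)·(3·(-7) - (-10)·3) = (-1)·(-17) - (-4)·(-30) + (-3)·9 = -130
Since det(C) ≠ 0, rank(C) = 3 and the system is completely controllable.

-130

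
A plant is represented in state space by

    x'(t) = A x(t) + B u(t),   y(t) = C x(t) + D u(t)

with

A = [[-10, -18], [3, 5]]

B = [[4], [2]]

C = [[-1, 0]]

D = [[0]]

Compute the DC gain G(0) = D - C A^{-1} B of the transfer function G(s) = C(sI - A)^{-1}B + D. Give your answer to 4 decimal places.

G(0) = C(-A)^{-1}B + D = -C A^{-1} B + D.
det A = 4, so A^{-1} = (1/4)·adj(A) = [[5/4, 9/2], [-3/4, -5/2]]
A^{-1} B = [14, -8]^T
C A^{-1} B = -14
G(0) = D - C A^{-1} B = 0 - (-14) = 14

14.0000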